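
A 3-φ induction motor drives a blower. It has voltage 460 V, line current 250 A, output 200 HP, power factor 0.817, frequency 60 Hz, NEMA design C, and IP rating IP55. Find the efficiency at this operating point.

91.7 %

P_out = 200 × 746 = 149200 W
P_in = √3·V_L·I_L·cosφ = 1.732 × 460 × 250 × 0.817 = 162730 W
η = P_out / P_in = 149200 / 162730 = 0.917 = 91.7%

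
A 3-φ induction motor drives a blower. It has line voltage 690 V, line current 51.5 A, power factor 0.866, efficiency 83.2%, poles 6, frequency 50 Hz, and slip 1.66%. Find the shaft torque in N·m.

431 N·m

P_in = √3·V·I·cosφ = 1.732 × 690 × 51.5 × 0.866 = 53299 W
P_out = η·P_in = 0.832 × 53299 = 44345 W
n_s = 120×50/6 = 1000 rpm; n = 1000×(1−0.0166) = 983 rpm
ω = 2π×983/60 = 102.9 rad/s
τ = P_out/ω = 44345/102.9 = 431 N·m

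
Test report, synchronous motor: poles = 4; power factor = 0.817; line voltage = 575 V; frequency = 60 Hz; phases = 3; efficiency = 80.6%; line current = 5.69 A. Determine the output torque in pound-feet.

14.6 lb·ft

P_in = √3·V·I·cosφ = 1.732 × 575 × 5.69 × 0.817 = 4630 W
P_out = η·P_in = 0.806 × 4630 = 3732 W
n = n_s = 120×60/4 = 1800 rpm (synchronous)
ω = 2π×1800/60 = 188.5 rad/s
τ = P_out/ω = 3732/188.5 = 19.8 N·m
In lb·ft: 19.8/1.356 = 14.6 lb·ft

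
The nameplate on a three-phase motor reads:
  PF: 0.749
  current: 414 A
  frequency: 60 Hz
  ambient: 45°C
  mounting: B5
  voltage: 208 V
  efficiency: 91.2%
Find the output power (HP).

137 HP

P_in = √3·V·I·cosφ = 1.732 × 208 × 414 × 0.749 = 111710 W
P_out = η·P_in = 0.912 × 111710 = 101880 W
= 101880/746 = 137 HP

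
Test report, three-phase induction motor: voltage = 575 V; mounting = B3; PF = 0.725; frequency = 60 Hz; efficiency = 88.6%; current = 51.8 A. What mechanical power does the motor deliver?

P_in = √3·V·I·cosφ = 1.732 × 575 × 51.8 × 0.725 = 37401 W
P_out = η·P_in = 0.886 × 37401 = 33137 W

33.1 kW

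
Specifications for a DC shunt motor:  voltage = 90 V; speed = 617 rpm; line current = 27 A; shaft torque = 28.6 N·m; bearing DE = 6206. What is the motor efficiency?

ω = 2π × 617/60 = 64.61 rad/s; P_out = τω = 28.6 × 64.61 = 1848 W
P_in = V·I = 90 × 27 = 2430 W
η = P_out / P_in = 1848 / 2430 = 0.760 = 76.0%

76.0 %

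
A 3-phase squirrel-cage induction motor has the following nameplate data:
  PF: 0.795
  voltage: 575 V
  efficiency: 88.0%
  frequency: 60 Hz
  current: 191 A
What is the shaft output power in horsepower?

178 HP

P_in = √3·V·I·cosφ = 1.732 × 575 × 191 × 0.795 = 151222 W
P_out = η·P_in = 0.88 × 151222 = 133075 W
= 133075/746 = 178 HP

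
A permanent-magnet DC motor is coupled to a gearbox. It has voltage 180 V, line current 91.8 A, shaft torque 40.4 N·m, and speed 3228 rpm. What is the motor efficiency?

82.6 %

ω = 2π × 3228/60 = 338 rad/s; P_out = τω = 40.4 × 338 = 13655 W
P_in = V·I = 180 × 91.8 = 16524 W
η = P_out / P_in = 13655 / 16524 = 0.826 = 82.6%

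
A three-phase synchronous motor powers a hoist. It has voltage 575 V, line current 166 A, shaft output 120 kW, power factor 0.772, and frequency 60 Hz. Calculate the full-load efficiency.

P_out = 120 kW = 120000 W
P_in = √3·V_L·I_L·cosφ = 1.732 × 575 × 166 × 0.772 = 127627 W
η = P_out / P_in = 120000 / 127627 = 0.940 = 94.0%

94.0 %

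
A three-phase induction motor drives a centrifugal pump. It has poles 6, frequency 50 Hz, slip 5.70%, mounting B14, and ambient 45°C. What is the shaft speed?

943 rpm

n_s = 120f/p = 120×50/6 = 1000 rpm
n = n_s(1 − s) = 1000 × (1 − 0.057) = 943 rpm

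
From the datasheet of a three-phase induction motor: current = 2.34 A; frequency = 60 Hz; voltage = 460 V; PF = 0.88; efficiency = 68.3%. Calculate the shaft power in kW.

1.12 kW

P_in = √3·V·I·cosφ = 1.732 × 460 × 2.34 × 0.88 = 1641 W
P_out = η·P_in = 0.683 × 1641 = 1121 W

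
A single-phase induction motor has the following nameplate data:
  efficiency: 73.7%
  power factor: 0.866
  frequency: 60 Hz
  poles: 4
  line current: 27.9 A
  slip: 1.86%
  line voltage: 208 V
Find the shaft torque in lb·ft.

14.8 lb·ft

P_in = V·I·cosφ = 208 × 27.9 × 0.866 = 5026 W
P_out = η·P_in = 0.737 × 5026 = 3704 W
n_s = 120×60/4 = 1800 rpm; n = 1800×(1−0.0186) = 1767 rpm
ω = 2π×1767/60 = 185 rad/s
τ = P_out/ω = 3704/185 = 20.02 N·m
In lb·ft: 20.02/1.356 = 14.8 lb·ft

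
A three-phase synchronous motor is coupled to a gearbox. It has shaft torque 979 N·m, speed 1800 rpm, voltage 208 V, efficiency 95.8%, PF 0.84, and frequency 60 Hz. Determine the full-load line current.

ω = 2π×1800/60 = 188.5 rad/s; P_out = τω = 979 × 188.5 = 184542 W
P_in = P_out / η = 184542 / 0.958 = 192633 W
I_L = P_in / (√3·V_L·cosφ) = 192633 / (1.732 × 208 × 0.84) = 637 A

637 A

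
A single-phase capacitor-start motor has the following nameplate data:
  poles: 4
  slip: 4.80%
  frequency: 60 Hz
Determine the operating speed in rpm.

1714 rpm

n_s = 120f/p = 120×60/4 = 1800 rpm
n = n_s(1 − s) = 1800 × (1 − 0.048) = 1714 rpm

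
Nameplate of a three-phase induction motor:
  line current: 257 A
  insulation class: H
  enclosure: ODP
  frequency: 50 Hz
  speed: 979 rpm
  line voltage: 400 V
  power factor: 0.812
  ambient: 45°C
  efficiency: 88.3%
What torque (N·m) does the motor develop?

P_in = √3·V·I·cosφ = 1.732 × 400 × 257 × 0.812 = 144576 W
P_out = η·P_in = 0.883 × 144576 = 127661 W
n = 979 rpm
ω = 2π×979/60 = 102.5 rad/s
τ = P_out/ω = 127661/102.5 = 1250 N·m

1250 N·m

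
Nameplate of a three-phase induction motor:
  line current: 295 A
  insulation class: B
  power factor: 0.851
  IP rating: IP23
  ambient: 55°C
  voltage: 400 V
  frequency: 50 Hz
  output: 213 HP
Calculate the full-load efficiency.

91.4 %

P_out = 213 × 746 = 158898 W
P_in = √3·V_L·I_L·cosφ = 1.732 × 400 × 295 × 0.851 = 173924 W
η = P_out / P_in = 158898 / 173924 = 0.914 = 91.4%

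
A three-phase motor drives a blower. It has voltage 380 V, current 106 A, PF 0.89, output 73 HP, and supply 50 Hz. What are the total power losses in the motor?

7.63 kW

P_in = √3·V·I·cosφ = 1.732×380×106×0.89 = 62091 W
P_out = 73×746 = 54458 W
Losses = P_in − P_out = 62091 − 54458 = 7633 W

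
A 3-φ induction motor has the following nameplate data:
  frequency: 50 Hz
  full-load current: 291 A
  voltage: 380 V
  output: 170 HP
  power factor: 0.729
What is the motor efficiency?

P_out = 170 × 746 = 126820 W
P_in = √3·V_L·I_L·cosφ = 1.732 × 380 × 291 × 0.729 = 139621 W
η = P_out / P_in = 126820 / 139621 = 0.908 = 90.8%

90.8 %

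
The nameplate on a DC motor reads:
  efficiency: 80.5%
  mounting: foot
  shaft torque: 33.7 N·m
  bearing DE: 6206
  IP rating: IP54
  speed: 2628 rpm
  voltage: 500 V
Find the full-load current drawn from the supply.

23 A

ω = 2π×2628/60 = 275.2 rad/s; P_out = τω = 33.7 × 275.2 = 9274 W
P_in = P_out / η = 9274 / 0.805 = 11520 W
I = P_in / V = 11520 / 500 = 23 A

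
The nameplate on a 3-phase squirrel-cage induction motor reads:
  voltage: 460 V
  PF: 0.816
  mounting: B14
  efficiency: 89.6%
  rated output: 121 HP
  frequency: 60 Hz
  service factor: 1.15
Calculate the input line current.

P_out = 121 × 746 = 90266 W
P_in = P_out / η = 90266 / 0.896 = 100743 W
I_L = P_in / (√3·V_L·cosφ) = 100743 / (1.732 × 460 × 0.816) = 155 A

155 A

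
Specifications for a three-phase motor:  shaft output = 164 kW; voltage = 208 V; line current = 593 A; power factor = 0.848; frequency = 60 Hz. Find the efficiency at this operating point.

90.5 %

P_out = 164 kW = 164000 W
P_in = √3·V_L·I_L·cosφ = 1.732 × 208 × 593 × 0.848 = 181160 W
η = P_out / P_in = 164000 / 181160 = 0.905 = 90.5%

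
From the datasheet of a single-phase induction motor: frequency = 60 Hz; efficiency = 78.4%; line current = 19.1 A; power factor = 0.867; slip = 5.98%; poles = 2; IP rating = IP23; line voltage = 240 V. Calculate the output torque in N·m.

P_in = V·I·cosφ = 240 × 19.1 × 0.867 = 3974 W
P_out = η·P_in = 0.784 × 3974 = 3116 W
n_s = 120×60/2 = 3600 rpm; n = 3600×(1−0.0598) = 3385 rpm
ω = 2π×3385/60 = 354.5 rad/s
τ = P_out/ω = 3116/354.5 = 8.79 N·m

8.79 N·m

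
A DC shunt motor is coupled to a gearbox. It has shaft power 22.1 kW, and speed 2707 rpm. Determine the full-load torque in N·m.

ω = 2π × 2707/60 = 283.5 rad/s
τ = P/ω = 22100/283.5 = 78 N·m

78 N·m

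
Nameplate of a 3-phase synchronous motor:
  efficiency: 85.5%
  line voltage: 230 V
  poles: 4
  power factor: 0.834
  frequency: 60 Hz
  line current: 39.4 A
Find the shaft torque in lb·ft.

P_in = √3·V·I·cosφ = 1.732 × 230 × 39.4 × 0.834 = 13090 W
P_out = η·P_in = 0.855 × 13090 = 11192 W
n = n_s = 120×60/4 = 1800 rpm (synchronous)
ω = 2π×1800/60 = 188.5 rad/s
τ = P_out/ω = 11192/188.5 = 59.37 N·m
In lb·ft: 59.37/1.356 = 43.8 lb·ft

43.8 lb·ft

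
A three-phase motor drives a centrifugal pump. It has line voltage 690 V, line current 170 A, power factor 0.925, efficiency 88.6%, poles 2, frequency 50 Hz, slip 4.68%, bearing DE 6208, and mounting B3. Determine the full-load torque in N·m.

556 N·m

P_in = √3·V·I·cosφ = 1.732 × 690 × 170 × 0.925 = 187926 W
P_out = η·P_in = 0.886 × 187926 = 166502 W
n_s = 120×50/2 = 3000 rpm; n = 3000×(1−0.0468) = 2860 rpm
ω = 2π×2860/60 = 299.5 rad/s
τ = P_out/ω = 166502/299.5 = 556 N·m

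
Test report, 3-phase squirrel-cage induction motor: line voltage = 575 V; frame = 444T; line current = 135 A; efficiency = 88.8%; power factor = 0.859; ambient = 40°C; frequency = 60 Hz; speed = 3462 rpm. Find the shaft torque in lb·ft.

P_in = √3·V·I·cosφ = 1.732 × 575 × 135 × 0.859 = 115490 W
P_out = η·P_in = 0.888 × 115490 = 102555 W
n = 3462 rpm
ω = 2π×3462/60 = 362.5 rad/s
τ = P_out/ω = 102555/362.5 = 282.9 N·m
In lb·ft: 282.9/1.356 = 209 lb·ft

209 lb·ft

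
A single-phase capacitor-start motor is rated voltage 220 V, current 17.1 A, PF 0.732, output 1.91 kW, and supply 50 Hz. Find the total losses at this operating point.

844 W

P_in = V·I·cosφ = 220×17.1×0.732 = 2754 W
P_out = 1910 W
Losses = P_in − P_out = 2754 − 1910 = 844 W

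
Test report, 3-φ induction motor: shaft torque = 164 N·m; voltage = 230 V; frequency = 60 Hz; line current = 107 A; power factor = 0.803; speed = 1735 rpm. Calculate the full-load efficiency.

ω = 2π × 1735/60 = 181.7 rad/s; P_out = τω = 164 × 181.7 = 29799 W
P_in = √3·V_L·I_L·cosφ = 1.732 × 230 × 107 × 0.803 = 34227 W
η = P_out / P_in = 29799 / 34227 = 0.871 = 87.1%

87.1 %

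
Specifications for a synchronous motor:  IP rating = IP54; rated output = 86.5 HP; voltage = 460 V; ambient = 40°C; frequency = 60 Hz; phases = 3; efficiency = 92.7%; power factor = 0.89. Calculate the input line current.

98.2 A

P_out = 86.5 × 746 = 64529 W
P_in = P_out / η = 64529 / 0.927 = 69611 W
I_L = P_in / (√3·V_L·cosφ) = 69611 / (1.732 × 460 × 0.89) = 98.2 A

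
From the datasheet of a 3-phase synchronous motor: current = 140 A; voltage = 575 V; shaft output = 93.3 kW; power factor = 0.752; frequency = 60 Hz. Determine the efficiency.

89.0 %

P_out = 93.3 kW = 93300 W
P_in = √3·V_L·I_L·cosφ = 1.732 × 575 × 140 × 0.752 = 104848 W
η = P_out / P_in = 93300 / 104848 = 0.890 = 89.0%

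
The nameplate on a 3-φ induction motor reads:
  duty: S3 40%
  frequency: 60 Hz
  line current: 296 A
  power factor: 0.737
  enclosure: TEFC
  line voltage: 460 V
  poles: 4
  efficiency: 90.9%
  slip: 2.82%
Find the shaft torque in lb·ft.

636 lb·ft

P_in = √3·V·I·cosφ = 1.732 × 460 × 296 × 0.737 = 173806 W
P_out = η·P_in = 0.909 × 173806 = 157990 W
n_s = 120×60/4 = 1800 rpm; n = 1800×(1−0.0282) = 1749 rpm
ω = 2π×1749/60 = 183.2 rad/s
τ = P_out/ω = 157990/183.2 = 862.4 N·m
In lb·ft: 862.4/1.356 = 636 lb·ft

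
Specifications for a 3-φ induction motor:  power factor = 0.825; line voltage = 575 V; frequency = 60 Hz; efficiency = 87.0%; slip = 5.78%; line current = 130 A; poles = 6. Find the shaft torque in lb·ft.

579 lb·ft

P_in = √3·V·I·cosφ = 1.732 × 575 × 130 × 0.825 = 106810 W
P_out = η·P_in = 0.87 × 106810 = 92925 W
n_s = 120×60/6 = 1200 rpm; n = 1200×(1−0.0578) = 1131 rpm
ω = 2π×1131/60 = 118.4 rad/s
τ = P_out/ω = 92925/118.4 = 784.8 N·m
In lb·ft: 784.8/1.356 = 579 lb·ft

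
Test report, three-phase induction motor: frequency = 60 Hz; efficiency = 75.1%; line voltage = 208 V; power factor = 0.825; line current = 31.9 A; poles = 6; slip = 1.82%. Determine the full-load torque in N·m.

57.7 N·m

P_in = √3·V·I·cosφ = 1.732 × 208 × 31.9 × 0.825 = 9481 W
P_out = η·P_in = 0.751 × 9481 = 7120 W
n_s = 120×60/6 = 1200 rpm; n = 1200×(1−0.0182) = 1178 rpm
ω = 2π×1178/60 = 123.4 rad/s
τ = P_out/ω = 7120/123.4 = 57.7 N·m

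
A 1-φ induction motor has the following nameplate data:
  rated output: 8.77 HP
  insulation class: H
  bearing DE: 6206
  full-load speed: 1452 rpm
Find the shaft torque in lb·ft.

31.7 lb·ft

P_out = 8.77 × 746 = 6542 W
ω = 2π × 1452/60 = 152.1 rad/s
τ = P_out/ω = 6542/152.1 = 43.01 N·m
In lb·ft: 43.01/1.356 = 31.7 lb·ft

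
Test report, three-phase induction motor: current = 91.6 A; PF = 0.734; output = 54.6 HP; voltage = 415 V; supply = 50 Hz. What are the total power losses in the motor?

7.6 kW

P_in = √3·V·I·cosφ = 1.732×415×91.6×0.734 = 48327 W
P_out = 54.6×746 = 40732 W
Losses = P_in − P_out = 48327 − 40732 = 7595 W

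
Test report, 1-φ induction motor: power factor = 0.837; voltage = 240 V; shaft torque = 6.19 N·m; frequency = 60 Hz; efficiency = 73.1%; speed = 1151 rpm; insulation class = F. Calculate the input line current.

ω = 2π×1151/60 = 120.5 rad/s; P_out = τω = 6.19 × 120.5 = 746 W
P_in = P_out / η = 746 / 0.731 = 1021 W
I = P_in / (V·cosφ) = 1021 / (240 × 0.837) = 5.08 A

5.08 A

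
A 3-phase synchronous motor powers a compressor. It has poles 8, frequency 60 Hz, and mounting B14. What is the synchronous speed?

n_s = 120f/p = 120×60/8 = 900 rpm

900 rpm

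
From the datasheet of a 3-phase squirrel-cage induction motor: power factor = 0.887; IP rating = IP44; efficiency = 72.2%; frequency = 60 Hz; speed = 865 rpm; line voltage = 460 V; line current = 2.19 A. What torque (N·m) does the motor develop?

P_in = √3·V·I·cosφ = 1.732 × 460 × 2.19 × 0.887 = 1548 W
P_out = η·P_in = 0.722 × 1548 = 1118 W
n = 865 rpm
ω = 2π×865/60 = 90.58 rad/s
τ = P_out/ω = 1118/90.58 = 12.3 N·m

12.3 N·m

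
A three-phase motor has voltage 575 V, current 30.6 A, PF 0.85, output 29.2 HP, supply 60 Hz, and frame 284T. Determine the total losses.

4.12 kW

P_in = √3·V·I·cosφ = 1.732×575×30.6×0.85 = 25903 W
P_out = 29.2×746 = 21783 W
Losses = P_in − P_out = 25903 − 21783 = 4120 W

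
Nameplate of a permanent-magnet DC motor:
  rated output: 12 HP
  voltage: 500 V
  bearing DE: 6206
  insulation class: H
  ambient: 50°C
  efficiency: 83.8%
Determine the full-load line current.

21.4 A

P_out = 12 × 746 = 8952 W
P_in = P_out / η = 8952 / 0.838 = 10683 W
I = P_in / V = 10683 / 500 = 21.4 A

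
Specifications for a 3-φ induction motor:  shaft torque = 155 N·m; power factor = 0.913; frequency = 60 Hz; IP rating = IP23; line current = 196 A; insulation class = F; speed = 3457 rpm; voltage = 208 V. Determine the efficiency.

ω = 2π × 3457/60 = 362 rad/s; P_out = τω = 155 × 362 = 56110 W
P_in = √3·V_L·I_L·cosφ = 1.732 × 208 × 196 × 0.913 = 64467 W
η = P_out / P_in = 56110 / 64467 = 0.870 = 87.0%

87.0 %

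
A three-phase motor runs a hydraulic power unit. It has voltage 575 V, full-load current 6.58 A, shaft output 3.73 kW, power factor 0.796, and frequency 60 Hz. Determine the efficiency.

P_out = 3.73 kW = 3730 W
P_in = √3·V_L·I_L·cosφ = 1.732 × 575 × 6.58 × 0.796 = 5216 W
η = P_out / P_in = 3730 / 5216 = 0.715 = 71.5%

71.5 %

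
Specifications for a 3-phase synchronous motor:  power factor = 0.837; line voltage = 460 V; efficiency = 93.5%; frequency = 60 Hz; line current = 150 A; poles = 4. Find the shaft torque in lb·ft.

P_in = √3·V·I·cosφ = 1.732 × 460 × 150 × 0.837 = 100028 W
P_out = η·P_in = 0.935 × 100028 = 93526 W
n = n_s = 120×60/4 = 1800 rpm (synchronous)
ω = 2π×1800/60 = 188.5 rad/s
τ = P_out/ω = 93526/188.5 = 496.2 N·m
In lb·ft: 496.2/1.356 = 366 lb·ft

366 lb·ft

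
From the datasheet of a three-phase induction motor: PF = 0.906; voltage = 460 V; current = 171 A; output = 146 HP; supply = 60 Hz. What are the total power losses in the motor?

P_in = √3·V·I·cosφ = 1.732×460×171×0.906 = 123433 W
P_out = 146×746 = 108916 W
Losses = P_in − P_out = 123433 − 108916 = 14517 W

14500 W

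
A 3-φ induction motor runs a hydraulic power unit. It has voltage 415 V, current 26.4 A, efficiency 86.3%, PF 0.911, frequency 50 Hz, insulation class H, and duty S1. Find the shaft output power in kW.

P_in = √3·V·I·cosφ = 1.732 × 415 × 26.4 × 0.911 = 17287 W
P_out = η·P_in = 0.863 × 17287 = 14919 W

14.9 kW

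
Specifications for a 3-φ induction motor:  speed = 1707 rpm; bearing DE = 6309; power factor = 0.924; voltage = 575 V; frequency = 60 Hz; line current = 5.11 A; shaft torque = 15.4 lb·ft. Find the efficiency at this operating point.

τ = 15.4 lb·ft × 1.356 = 20.88 N·m
ω = 2π × 1707/60 = 178.8 rad/s; P_out = τω = 20.88 × 178.8 = 3733 W
P_in = √3·V_L·I_L·cosφ = 1.732 × 575 × 5.11 × 0.924 = 4702 W
η = P_out / P_in = 3733 / 4702 = 0.794 = 79.4%

79.4 %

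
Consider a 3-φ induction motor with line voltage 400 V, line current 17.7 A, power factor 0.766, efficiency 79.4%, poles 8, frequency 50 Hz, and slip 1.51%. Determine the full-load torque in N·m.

96.4 N·m

P_in = √3·V·I·cosφ = 1.732 × 400 × 17.7 × 0.766 = 9393 W
P_out = η·P_in = 0.794 × 9393 = 7458 W
n_s = 120×50/8 = 750 rpm; n = 750×(1−0.0151) = 739 rpm
ω = 2π×739/60 = 77.39 rad/s
τ = P_out/ω = 7458/77.39 = 96.4 N·m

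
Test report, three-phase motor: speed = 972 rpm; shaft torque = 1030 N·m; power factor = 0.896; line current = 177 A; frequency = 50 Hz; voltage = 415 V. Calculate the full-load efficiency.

ω = 2π × 972/60 = 101.8 rad/s; P_out = τω = 1030 × 101.8 = 104854 W
P_in = √3·V_L·I_L·cosφ = 1.732 × 415 × 177 × 0.896 = 113993 W
η = P_out / P_in = 104854 / 113993 = 0.920 = 92.0%

92.0 %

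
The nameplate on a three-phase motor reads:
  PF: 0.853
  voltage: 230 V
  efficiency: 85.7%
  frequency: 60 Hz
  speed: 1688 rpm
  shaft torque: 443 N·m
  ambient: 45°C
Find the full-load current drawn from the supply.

ω = 2π×1688/60 = 176.8 rad/s; P_out = τω = 443 × 176.8 = 78322 W
P_in = P_out / η = 78322 / 0.857 = 91391 W
I_L = P_in / (√3·V_L·cosφ) = 91391 / (1.732 × 230 × 0.853) = 269 A

269 A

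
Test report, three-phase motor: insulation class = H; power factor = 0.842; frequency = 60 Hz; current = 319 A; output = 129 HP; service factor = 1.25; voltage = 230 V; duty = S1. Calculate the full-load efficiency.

89.9 %

P_out = 129 × 746 = 96234 W
P_in = √3·V_L·I_L·cosφ = 1.732 × 230 × 319 × 0.842 = 106999 W
η = P_out / P_in = 96234 / 106999 = 0.899 = 89.9%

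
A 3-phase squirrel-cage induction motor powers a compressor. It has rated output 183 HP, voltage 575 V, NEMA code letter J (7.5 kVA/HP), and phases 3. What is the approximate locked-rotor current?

1380 A

S_LR = 7.5 × 183 = 1372.5 kVA
I_LR = S_LR/(√3·V_L) = 1372500/(1.732×575) = 1380 A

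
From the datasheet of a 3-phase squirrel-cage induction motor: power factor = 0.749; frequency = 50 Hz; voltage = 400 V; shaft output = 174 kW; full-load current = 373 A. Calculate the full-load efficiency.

89.9 %

P_out = 174 kW = 174000 W
P_in = √3·V_L·I_L·cosφ = 1.732 × 400 × 373 × 0.749 = 193552 W
η = P_out / P_in = 174000 / 193552 = 0.899 = 89.9%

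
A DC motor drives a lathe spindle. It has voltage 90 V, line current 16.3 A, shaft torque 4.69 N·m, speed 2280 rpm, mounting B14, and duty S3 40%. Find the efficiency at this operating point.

ω = 2π × 2280/60 = 238.8 rad/s; P_out = τω = 4.69 × 238.8 = 1120 W
P_in = V·I = 90 × 16.3 = 1467 W
η = P_out / P_in = 1120 / 1467 = 0.763 = 76.3%

76.3 %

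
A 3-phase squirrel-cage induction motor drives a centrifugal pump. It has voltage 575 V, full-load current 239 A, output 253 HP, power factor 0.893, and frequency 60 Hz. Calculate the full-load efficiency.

88.8 %

P_out = 253 × 746 = 188738 W
P_in = √3·V_L·I_L·cosφ = 1.732 × 575 × 239 × 0.893 = 212552 W
η = P_out / P_in = 188738 / 212552 = 0.888 = 88.8%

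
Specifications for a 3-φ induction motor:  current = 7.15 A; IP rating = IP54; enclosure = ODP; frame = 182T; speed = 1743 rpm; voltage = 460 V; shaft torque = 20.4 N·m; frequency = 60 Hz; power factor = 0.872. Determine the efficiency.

ω = 2π × 1743/60 = 182.5 rad/s; P_out = τω = 20.4 × 182.5 = 3723 W
P_in = √3·V_L·I_L·cosφ = 1.732 × 460 × 7.15 × 0.872 = 4967 W
η = P_out / P_in = 3723 / 4967 = 0.750 = 75.0%

75.0 %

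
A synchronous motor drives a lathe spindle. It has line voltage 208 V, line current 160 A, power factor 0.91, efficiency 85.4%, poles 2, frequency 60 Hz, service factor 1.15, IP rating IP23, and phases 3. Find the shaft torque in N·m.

119 N·m

P_in = √3·V·I·cosφ = 1.732 × 208 × 160 × 0.91 = 52453 W
P_out = η·P_in = 0.854 × 52453 = 44795 W
n = n_s = 120×60/2 = 3600 rpm (synchronous)
ω = 2π×3600/60 = 377 rad/s
τ = P_out/ω = 44795/377 = 119 N·m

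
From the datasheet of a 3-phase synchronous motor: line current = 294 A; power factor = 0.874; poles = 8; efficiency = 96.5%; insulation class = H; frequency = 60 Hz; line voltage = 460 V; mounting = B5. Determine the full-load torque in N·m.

2100 N·m

P_in = √3·V·I·cosφ = 1.732 × 460 × 294 × 0.874 = 204722 W
P_out = η·P_in = 0.965 × 204722 = 197557 W
n = n_s = 120×60/8 = 900 rpm (synchronous)
ω = 2π×900/60 = 94.25 rad/s
τ = P_out/ω = 197557/94.25 = 2100 N·m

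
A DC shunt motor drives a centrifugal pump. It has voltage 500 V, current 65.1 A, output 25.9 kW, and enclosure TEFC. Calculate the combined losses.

6650 W

P_in = V·I = 500×65.1 = 32550 W
P_out = 25900 W
Losses = P_in − P_out = 32550 − 25900 = 6650 W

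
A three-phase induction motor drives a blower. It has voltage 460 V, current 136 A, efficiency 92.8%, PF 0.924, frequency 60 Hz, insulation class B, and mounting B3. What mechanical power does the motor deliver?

P_in = √3·V·I·cosφ = 1.732 × 460 × 136 × 0.924 = 100119 W
P_out = η·P_in = 0.928 × 100119 = 92910 W

92.9 kW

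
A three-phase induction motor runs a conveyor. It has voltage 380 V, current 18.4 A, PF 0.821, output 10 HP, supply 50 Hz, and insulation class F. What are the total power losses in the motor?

2480 W

P_in = √3·V·I·cosφ = 1.732×380×18.4×0.821 = 9942 W
P_out = 10×746 = 7460 W
Losses = P_in − P_out = 9942 − 7460 = 2482 W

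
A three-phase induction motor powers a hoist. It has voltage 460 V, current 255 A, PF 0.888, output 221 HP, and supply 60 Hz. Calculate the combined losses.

15.5 kW

P_in = √3·V·I·cosφ = 1.732×460×255×0.888 = 180409 W
P_out = 221×746 = 164866 W
Losses = P_in − P_out = 180409 − 164866 = 15543 W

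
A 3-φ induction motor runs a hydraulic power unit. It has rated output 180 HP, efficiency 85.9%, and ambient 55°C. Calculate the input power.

P_out = 180 × 746 = 134280 W
P_in = P_out/η = 134280/0.859 = 156321 W = 156 kW

156 kW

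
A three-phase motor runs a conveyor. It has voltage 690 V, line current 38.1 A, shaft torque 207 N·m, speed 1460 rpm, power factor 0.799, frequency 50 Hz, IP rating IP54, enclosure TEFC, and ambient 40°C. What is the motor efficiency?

87.0 %

ω = 2π × 1460/60 = 152.9 rad/s; P_out = τω = 207 × 152.9 = 31650 W
P_in = √3·V_L·I_L·cosφ = 1.732 × 690 × 38.1 × 0.799 = 36381 W
η = P_out / P_in = 31650 / 36381 = 0.870 = 87.0%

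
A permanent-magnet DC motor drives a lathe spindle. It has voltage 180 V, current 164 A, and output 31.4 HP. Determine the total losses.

6.1 kW

P_in = V·I = 180×164 = 29520 W
P_out = 31.4×746 = 23424 W
Losses = P_in − P_out = 29520 − 23424 = 6096 W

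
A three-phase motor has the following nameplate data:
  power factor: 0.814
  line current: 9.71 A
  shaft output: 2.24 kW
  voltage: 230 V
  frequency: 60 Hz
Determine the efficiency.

P_out = 2.24 kW = 2240 W
P_in = √3·V_L·I_L·cosφ = 1.732 × 230 × 9.71 × 0.814 = 3149 W
η = P_out / P_in = 2240 / 3149 = 0.711 = 71.1%

71.1 %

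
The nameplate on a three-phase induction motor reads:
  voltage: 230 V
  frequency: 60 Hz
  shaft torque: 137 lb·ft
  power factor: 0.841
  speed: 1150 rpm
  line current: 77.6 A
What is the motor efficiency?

86.0 %

τ = 137 lb·ft × 1.356 = 185.8 N·m
ω = 2π × 1150/60 = 120.4 rad/s; P_out = τω = 185.8 × 120.4 = 22370 W
P_in = √3·V_L·I_L·cosφ = 1.732 × 230 × 77.6 × 0.841 = 25998 W
η = P_out / P_in = 22370 / 25998 = 0.860 = 86.0%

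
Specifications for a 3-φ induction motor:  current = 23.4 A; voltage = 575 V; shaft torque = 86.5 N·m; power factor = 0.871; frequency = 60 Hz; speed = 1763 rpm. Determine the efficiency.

ω = 2π × 1763/60 = 184.6 rad/s; P_out = τω = 86.5 × 184.6 = 15968 W
P_in = √3·V_L·I_L·cosφ = 1.732 × 575 × 23.4 × 0.871 = 20298 W
η = P_out / P_in = 15968 / 20298 = 0.787 = 78.7%

78.7 %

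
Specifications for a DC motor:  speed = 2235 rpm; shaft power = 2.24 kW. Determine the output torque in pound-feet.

ω = 2π × 2235/60 = 234 rad/s
τ = P/ω = 2240/234 = 9.573 N·m
In lb·ft: 9.573/1.356 = 7.06 lb·ft

7.06 lb·ft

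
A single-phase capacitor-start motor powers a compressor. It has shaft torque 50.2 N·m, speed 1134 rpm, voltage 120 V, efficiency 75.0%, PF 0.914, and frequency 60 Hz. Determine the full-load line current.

72.5 A

ω = 2π×1134/60 = 118.8 rad/s; P_out = τω = 50.2 × 118.8 = 5964 W
P_in = P_out / η = 5964 / 0.750 = 7952 W
I = P_in / (V·cosφ) = 7952 / (120 × 0.914) = 72.5 A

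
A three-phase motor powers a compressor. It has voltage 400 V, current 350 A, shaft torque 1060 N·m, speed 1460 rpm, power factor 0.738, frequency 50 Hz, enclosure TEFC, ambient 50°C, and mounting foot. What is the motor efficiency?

90.6 %

ω = 2π × 1460/60 = 152.9 rad/s; P_out = τω = 1060 × 152.9 = 162074 W
P_in = √3·V_L·I_L·cosφ = 1.732 × 400 × 350 × 0.738 = 178950 W
η = P_out / P_in = 162074 / 178950 = 0.906 = 90.6%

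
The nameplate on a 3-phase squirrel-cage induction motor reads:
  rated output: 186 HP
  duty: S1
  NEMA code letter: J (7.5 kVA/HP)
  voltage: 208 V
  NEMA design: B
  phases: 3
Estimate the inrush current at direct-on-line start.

S_LR = 7.5 × 186 = 1395 kVA
I_LR = S_LR/(√3·V_L) = 1395000/(1.732×208) = 3870 A

3870 A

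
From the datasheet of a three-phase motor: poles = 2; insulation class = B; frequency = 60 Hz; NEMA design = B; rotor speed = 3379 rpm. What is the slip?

6.14 %

n_s = 120f/p = 120×60/2 = 3600 rpm
s = (n_s − n)/n_s = (3600 − 3379)/3600 = 0.0614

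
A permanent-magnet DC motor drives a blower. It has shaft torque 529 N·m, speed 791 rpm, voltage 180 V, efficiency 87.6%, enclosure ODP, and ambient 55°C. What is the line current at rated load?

ω = 2π×791/60 = 82.83 rad/s; P_out = τω = 529 × 82.83 = 43817 W
P_in = P_out / η = 43817 / 0.876 = 50019 W
I = P_in / V = 50019 / 180 = 278 A

278 A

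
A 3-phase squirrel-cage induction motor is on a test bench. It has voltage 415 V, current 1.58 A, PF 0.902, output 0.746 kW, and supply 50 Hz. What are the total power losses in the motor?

278 W

P_in = √3·V·I·cosφ = 1.732×415×1.58×0.902 = 1024 W
P_out = 746 W
Losses = P_in − P_out = 1024 − 746 = 278 W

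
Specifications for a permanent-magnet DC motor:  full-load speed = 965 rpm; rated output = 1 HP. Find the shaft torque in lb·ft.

5.44 lb·ft

P_out = 1 × 746 = 746 W
ω = 2π × 965/60 = 101.1 rad/s
τ = P_out/ω = 746/101.1 = 7.379 N·m
In lb·ft: 7.379/1.356 = 5.44 lb·ft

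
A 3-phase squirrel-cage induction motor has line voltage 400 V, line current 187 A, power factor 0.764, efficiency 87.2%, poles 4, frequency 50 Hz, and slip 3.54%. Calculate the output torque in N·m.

P_in = √3·V·I·cosφ = 1.732 × 400 × 187 × 0.764 = 98979 W
P_out = η·P_in = 0.872 × 98979 = 86310 W
n_s = 120×50/4 = 1500 rpm; n = 1500×(1−0.0354) = 1447 rpm
ω = 2π×1447/60 = 151.5 rad/s
τ = P_out/ω = 86310/151.5 = 570 N·m

570 N·m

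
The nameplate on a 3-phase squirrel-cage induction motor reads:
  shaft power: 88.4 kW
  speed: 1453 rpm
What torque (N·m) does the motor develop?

581 N·m

ω = 2π × 1453/60 = 152.2 rad/s
τ = P/ω = 88400/152.2 = 581 N·m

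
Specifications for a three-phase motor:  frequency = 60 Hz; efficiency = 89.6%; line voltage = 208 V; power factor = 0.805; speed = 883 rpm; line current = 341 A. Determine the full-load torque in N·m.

958 N·m

P_in = √3·V·I·cosφ = 1.732 × 208 × 341 × 0.805 = 98892 W
P_out = η·P_in = 0.896 × 98892 = 88607 W
n = 883 rpm
ω = 2π×883/60 = 92.47 rad/s
τ = P_out/ω = 88607/92.47 = 958 N·m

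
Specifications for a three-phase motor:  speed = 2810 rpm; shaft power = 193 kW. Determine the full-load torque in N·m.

656 N·m

ω = 2π × 2810/60 = 294.3 rad/s
τ = P/ω = 193000/294.3 = 656 N·m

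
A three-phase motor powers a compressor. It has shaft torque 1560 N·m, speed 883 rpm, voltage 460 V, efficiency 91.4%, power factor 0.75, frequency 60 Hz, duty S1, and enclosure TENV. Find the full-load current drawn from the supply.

ω = 2π×883/60 = 92.47 rad/s; P_out = τω = 1560 × 92.47 = 144253 W
P_in = P_out / η = 144253 / 0.914 = 157826 W
I_L = P_in / (√3·V_L·cosφ) = 157826 / (1.732 × 460 × 0.75) = 264 A

264 A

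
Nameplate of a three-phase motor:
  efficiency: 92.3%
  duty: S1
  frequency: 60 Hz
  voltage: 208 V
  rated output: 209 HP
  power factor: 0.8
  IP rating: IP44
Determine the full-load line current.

P_out = 209 × 746 = 155914 W
P_in = P_out / η = 155914 / 0.923 = 168921 W
I_L = P_in / (√3·V_L·cosφ) = 168921 / (1.732 × 208 × 0.8) = 586 A

586 A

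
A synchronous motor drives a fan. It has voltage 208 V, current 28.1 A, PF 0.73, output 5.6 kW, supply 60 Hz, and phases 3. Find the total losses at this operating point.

1.79 kW

P_in = √3·V·I·cosφ = 1.732×208×28.1×0.73 = 7390 W
P_out = 5600 W
Losses = P_in − P_out = 7390 − 5600 = 1790 W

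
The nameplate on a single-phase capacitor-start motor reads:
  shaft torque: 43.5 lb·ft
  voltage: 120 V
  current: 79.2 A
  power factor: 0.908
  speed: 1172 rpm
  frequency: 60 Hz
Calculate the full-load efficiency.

83.9 %

τ = 43.5 lb·ft × 1.356 = 58.99 N·m
ω = 2π × 1172/60 = 122.7 rad/s; P_out = τω = 58.99 × 122.7 = 7238 W
P_in = V·I·cosφ = 120 × 79.2 × 0.908 = 8630 W
η = P_out / P_in = 7238 / 8630 = 0.839 = 83.9%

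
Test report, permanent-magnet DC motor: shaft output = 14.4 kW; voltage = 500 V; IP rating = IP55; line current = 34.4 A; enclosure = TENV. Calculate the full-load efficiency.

83.7 %

P_out = 14.4 kW = 14400 W
P_in = V·I = 500 × 34.4 = 17200 W
η = P_out / P_in = 14400 / 17200 = 0.837 = 83.7%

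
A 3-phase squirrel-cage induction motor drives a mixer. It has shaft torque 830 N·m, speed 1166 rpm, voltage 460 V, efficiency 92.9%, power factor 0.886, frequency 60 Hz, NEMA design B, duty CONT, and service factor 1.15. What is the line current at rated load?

155 A

ω = 2π×1166/60 = 122.1 rad/s; P_out = τω = 830 × 122.1 = 101343 W
P_in = P_out / η = 101343 / 0.929 = 109088 W
I_L = P_in / (√3·V_L·cosφ) = 109088 / (1.732 × 460 × 0.886) = 155 A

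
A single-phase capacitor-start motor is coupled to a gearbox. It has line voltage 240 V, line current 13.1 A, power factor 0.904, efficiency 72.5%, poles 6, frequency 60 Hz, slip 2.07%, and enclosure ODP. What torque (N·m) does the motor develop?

P_in = V·I·cosφ = 240 × 13.1 × 0.904 = 2842 W
P_out = η·P_in = 0.725 × 2842 = 2060 W
n_s = 120×60/6 = 1200 rpm; n = 1200×(1−0.0207) = 1175 rpm
ω = 2π×1175/60 = 123 rad/s
τ = P_out/ω = 2060/123 = 16.7 N·m

16.7 N·m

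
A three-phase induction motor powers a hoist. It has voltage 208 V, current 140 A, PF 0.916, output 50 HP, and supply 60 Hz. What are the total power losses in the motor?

P_in = √3·V·I·cosφ = 1.732×208×140×0.916 = 46199 W
P_out = 50×746 = 37300 W
Losses = P_in − P_out = 46199 − 37300 = 8899 W

8900 W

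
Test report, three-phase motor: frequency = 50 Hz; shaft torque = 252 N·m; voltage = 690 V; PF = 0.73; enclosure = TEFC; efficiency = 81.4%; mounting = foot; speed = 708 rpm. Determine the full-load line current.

ω = 2π×708/60 = 74.14 rad/s; P_out = τω = 252 × 74.14 = 18683 W
P_in = P_out / η = 18683 / 0.814 = 22952 W
I_L = P_in / (√3·V_L·cosφ) = 22952 / (1.732 × 690 × 0.73) = 26.3 A

26.3 A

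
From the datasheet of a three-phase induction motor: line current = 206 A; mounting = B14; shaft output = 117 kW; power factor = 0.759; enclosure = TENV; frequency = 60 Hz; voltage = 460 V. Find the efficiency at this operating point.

P_out = 117 kW = 117000 W
P_in = √3·V_L·I_L·cosφ = 1.732 × 460 × 206 × 0.759 = 124570 W
η = P_out / P_in = 117000 / 124570 = 0.939 = 93.9%

93.9 %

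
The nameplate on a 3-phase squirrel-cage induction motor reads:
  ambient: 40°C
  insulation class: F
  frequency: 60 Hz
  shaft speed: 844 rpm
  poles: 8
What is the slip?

n_s = 120f/p = 120×60/8 = 900 rpm
s = (n_s − n)/n_s = (900 − 844)/900 = 0.0622

6.22 %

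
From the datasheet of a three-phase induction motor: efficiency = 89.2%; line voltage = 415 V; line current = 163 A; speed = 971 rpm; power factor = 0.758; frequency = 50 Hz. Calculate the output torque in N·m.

P_in = √3·V·I·cosφ = 1.732 × 415 × 163 × 0.758 = 88808 W
P_out = η·P_in = 0.892 × 88808 = 79217 W
n = 971 rpm
ω = 2π×971/60 = 101.7 rad/s
τ = P_out/ω = 79217/101.7 = 779 N·m

779 N·m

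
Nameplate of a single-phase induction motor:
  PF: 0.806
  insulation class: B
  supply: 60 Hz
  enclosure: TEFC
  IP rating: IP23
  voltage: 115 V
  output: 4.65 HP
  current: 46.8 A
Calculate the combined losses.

P_in = V·I·cosφ = 115×46.8×0.806 = 4338 W
P_out = 4.65×746 = 3469 W
Losses = P_in − P_out = 4338 − 3469 = 869 W

869 W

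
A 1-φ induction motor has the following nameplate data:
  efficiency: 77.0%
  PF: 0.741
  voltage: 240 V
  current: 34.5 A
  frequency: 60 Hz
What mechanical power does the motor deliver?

4.72 kW

P_in = V·I·cosφ = 240 × 34.5 × 0.741 = 6135 W
P_out = η·P_in = 0.77 × 6135 = 4724 W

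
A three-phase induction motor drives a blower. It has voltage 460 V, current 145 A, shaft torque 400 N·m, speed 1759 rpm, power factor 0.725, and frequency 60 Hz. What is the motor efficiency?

ω = 2π × 1759/60 = 184.2 rad/s; P_out = τω = 400 × 184.2 = 73680 W
P_in = √3·V_L·I_L·cosφ = 1.732 × 460 × 145 × 0.725 = 83755 W
η = P_out / P_in = 73680 / 83755 = 0.880 = 88.0%

88.0 %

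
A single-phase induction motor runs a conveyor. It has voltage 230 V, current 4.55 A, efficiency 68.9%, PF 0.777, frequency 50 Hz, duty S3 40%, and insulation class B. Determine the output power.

P_in = V·I·cosφ = 230 × 4.55 × 0.777 = 813 W
P_out = η·P_in = 0.689 × 813 = 560 W

0.56 kW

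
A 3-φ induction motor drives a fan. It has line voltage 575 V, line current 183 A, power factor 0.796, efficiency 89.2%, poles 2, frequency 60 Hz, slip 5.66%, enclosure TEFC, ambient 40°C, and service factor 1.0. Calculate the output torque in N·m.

364 N·m

P_in = √3·V·I·cosφ = 1.732 × 575 × 183 × 0.796 = 145071 W
P_out = η·P_in = 0.892 × 145071 = 129403 W
n_s = 120×60/2 = 3600 rpm; n = 3600×(1−0.0566) = 3396 rpm
ω = 2π×3396/60 = 355.6 rad/s
τ = P_out/ω = 129403/355.6 = 364 N·m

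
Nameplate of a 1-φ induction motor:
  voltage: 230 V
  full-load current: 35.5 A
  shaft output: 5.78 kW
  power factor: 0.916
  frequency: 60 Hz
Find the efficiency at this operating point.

P_out = 5.78 kW = 5780 W
P_in = V·I·cosφ = 230 × 35.5 × 0.916 = 7479 W
η = P_out / P_in = 5780 / 7479 = 0.773 = 77.3%

77.3 %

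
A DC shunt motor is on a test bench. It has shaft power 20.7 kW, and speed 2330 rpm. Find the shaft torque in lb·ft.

62.6 lb·ft

ω = 2π × 2330/60 = 244 rad/s
τ = P/ω = 20700/244 = 84.84 N·m
In lb·ft: 84.84/1.356 = 62.6 lb·ft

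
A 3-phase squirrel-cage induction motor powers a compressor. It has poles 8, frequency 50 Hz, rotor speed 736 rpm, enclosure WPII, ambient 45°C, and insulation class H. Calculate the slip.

n_s = 120f/p = 120×50/8 = 750 rpm
s = (n_s − n)/n_s = (750 − 736)/750 = 0.0187

1.87 %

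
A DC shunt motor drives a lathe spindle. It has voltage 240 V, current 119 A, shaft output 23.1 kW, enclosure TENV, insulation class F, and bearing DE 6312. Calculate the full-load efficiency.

P_out = 23.1 kW = 23100 W
P_in = V·I = 240 × 119 = 28560 W
η = P_out / P_in = 23100 / 28560 = 0.809 = 80.9%

80.9 %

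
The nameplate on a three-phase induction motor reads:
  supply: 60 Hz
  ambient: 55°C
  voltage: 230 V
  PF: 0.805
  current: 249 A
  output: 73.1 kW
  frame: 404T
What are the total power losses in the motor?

P_in = √3·V·I·cosφ = 1.732×230×249×0.805 = 79849 W
P_out = 73100 W
Losses = P_in − P_out = 79849 − 73100 = 6749 W

6750 W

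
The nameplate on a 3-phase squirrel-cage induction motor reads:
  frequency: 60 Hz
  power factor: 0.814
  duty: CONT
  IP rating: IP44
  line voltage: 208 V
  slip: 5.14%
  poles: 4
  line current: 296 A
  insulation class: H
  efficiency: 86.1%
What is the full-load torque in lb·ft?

308 lb·ft

P_in = √3·V·I·cosφ = 1.732 × 208 × 296 × 0.814 = 86802 W
P_out = η·P_in = 0.861 × 86802 = 74737 W
n_s = 120×60/4 = 1800 rpm; n = 1800×(1−0.0514) = 1707 rpm
ω = 2π×1707/60 = 178.8 rad/s
τ = P_out/ω = 74737/178.8 = 418 N·m
In lb·ft: 418/1.356 = 308 lb·ft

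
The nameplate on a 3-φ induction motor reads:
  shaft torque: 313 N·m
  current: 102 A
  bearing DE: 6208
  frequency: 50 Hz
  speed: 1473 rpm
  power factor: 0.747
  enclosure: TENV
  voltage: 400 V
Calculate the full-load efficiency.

91.5 %

ω = 2π × 1473/60 = 154.3 rad/s; P_out = τω = 313 × 154.3 = 48296 W
P_in = √3·V_L·I_L·cosφ = 1.732 × 400 × 102 × 0.747 = 52787 W
η = P_out / P_in = 48296 / 52787 = 0.915 = 91.5%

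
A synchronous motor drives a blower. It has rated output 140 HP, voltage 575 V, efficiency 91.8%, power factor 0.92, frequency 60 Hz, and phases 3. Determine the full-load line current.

124 A

P_out = 140 × 746 = 104440 W
P_in = P_out / η = 104440 / 0.918 = 113769 W
I_L = P_in / (√3·V_L·cosφ) = 113769 / (1.732 × 575 × 0.92) = 124 A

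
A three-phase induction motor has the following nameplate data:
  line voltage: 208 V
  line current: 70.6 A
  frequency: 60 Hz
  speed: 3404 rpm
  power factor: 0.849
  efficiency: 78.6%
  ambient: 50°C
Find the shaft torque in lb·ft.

35.1 lb·ft

P_in = √3·V·I·cosφ = 1.732 × 208 × 70.6 × 0.849 = 21594 W
P_out = η·P_in = 0.786 × 21594 = 16973 W
n = 3404 rpm
ω = 2π×3404/60 = 356.5 rad/s
τ = P_out/ω = 16973/356.5 = 47.61 N·m
In lb·ft: 47.61/1.356 = 35.1 lb·ft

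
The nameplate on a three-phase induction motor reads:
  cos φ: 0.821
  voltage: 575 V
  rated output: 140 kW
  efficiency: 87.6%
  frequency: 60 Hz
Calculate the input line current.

P_out = 140 kW = 140000 W
P_in = P_out / η = 140000 / 0.876 = 159817 W
I_L = P_in / (√3·V_L·cosφ) = 159817 / (1.732 × 575 × 0.821) = 195 A

195 A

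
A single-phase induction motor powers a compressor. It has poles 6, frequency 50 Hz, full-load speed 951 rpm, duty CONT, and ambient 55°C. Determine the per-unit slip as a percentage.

n_s = 120f/p = 120×50/6 = 1000 rpm
s = (n_s − n)/n_s = (1000 − 951)/1000 = 0.0490

4.90 %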